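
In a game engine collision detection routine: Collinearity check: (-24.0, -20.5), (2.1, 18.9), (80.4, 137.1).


Cross product: (2.1-(-24))*(137.1-(-20.5)) - (18.9-(-20.5))*(80.4-(-24))
= 0

Yes, collinear


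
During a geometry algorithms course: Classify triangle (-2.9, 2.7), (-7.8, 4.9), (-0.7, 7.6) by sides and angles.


Side lengths squared: AB^2=28.85, BC^2=57.7, CA^2=28.85
Sorted: [28.85, 28.85, 57.7]
By sides: Isosceles, By angles: Right

Isosceles, Right


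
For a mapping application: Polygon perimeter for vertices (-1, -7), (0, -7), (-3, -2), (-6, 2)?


Sides: (-1, -7)->(0, -7): sqrt(1) = 1, (0, -7)->(-3, -2): sqrt(34) = 5.830952, (-3, -2)->(-6, 2): sqrt(25) = 5, (-6, 2)->(-1, -7): sqrt(106) = 10.29563
Sum = 22.126582
Perimeter = 22.1266

22.1266


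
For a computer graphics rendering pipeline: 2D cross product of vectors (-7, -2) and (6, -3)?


u x v = u_x*v_y - u_y*v_x = (-7)*(-3) - (-2)*6
= 21 - (-12) = 33

33


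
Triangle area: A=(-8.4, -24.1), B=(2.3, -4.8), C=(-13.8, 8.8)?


Area = |x_A(y_B-y_C) + x_B(y_C-y_A) + x_C(y_A-y_B)|/2
= |114.24 + 75.67 + 266.34|/2
= 456.25/2 = 228.125

228.125


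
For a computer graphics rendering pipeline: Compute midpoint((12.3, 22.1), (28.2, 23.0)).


M = ((12.3+28.2)/2, (22.1+23)/2)
= (20.25, 22.55)

(20.25, 22.55)


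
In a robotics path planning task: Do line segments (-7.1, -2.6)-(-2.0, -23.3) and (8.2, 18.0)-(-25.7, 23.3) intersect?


Cross products: d1=779.43, d2=1454.13, d3=421.77, d4=-252.93
d1*d2 < 0 and d3*d4 < 0? no

No, they don't intersect


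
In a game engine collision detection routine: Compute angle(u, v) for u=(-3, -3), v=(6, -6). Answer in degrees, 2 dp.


u.v = 0, |u| = sqrt(18) = 4.2426, |v| = sqrt(72) = 8.4853
cos(theta) = u.v/(|u||v|) = 0/sqrt(1296) = 0
theta = acos(0) = 90 degrees

90 degrees


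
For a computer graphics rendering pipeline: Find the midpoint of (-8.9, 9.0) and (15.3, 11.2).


M = (((-8.9)+15.3)/2, (9+11.2)/2)
= (3.2, 10.1)

(3.2, 10.1)


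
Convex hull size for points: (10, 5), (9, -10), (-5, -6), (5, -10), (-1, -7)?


Convex hull vertices (CCW): (-5, -6), (5, -10), (9, -10), (10, 5)
Count = 4

4


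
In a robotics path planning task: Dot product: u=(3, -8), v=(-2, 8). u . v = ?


u . v = u_x*v_x + u_y*v_y = 3*(-2) + (-8)*8
= (-6) + (-64) = -70

-70


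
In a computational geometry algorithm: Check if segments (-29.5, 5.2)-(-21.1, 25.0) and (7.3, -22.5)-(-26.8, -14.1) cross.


Cross products: d1=-635.45, d2=-1381.19, d3=-961.32, d4=-215.58
d1*d2 < 0 and d3*d4 < 0? no

No, they don't intersect


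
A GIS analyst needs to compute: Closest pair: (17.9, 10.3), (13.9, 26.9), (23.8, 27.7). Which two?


d(P0,P1) = 17.0751, d(P0,P2) = 18.3731, d(P1,P2) = 9.9323
Closest: P1 and P2

Closest pair: (13.9, 26.9) and (23.8, 27.7), distance = 9.9323


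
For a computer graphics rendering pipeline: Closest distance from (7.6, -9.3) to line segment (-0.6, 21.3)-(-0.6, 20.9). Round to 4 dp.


Project P onto AB: t = 1 (clamped to [0,1])
Closest point on segment: (-0.6, 20.9)
Distance: 31.2934

31.2934


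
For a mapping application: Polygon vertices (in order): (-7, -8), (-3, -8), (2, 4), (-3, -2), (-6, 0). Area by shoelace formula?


Shoelace sum: ((-7)*(-8) - (-3)*(-8)) + ((-3)*4 - 2*(-8)) + (2*(-2) - (-3)*4) + ((-3)*0 - (-6)*(-2)) + ((-6)*(-8) - (-7)*0)
= 80
Area = |80|/2 = 40

40


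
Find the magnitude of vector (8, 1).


|u| = sqrt(8^2 + 1^2) = sqrt(65) = 8.0623

8.0623


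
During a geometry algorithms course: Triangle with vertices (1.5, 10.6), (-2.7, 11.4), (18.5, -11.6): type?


Side lengths squared: AB^2=18.28, BC^2=978.44, CA^2=781.84
Sorted: [18.28, 781.84, 978.44]
By sides: Scalene, By angles: Obtuse

Scalene, Obtuse


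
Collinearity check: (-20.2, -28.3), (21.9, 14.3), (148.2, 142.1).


Cross product: (21.9-(-20.2))*(142.1-(-28.3)) - (14.3-(-28.3))*(148.2-(-20.2))
= 0

Yes, collinear


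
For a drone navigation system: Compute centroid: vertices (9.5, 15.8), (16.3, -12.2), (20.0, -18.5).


Centroid = ((x_A+x_B+x_C)/3, (y_A+y_B+y_C)/3)
= ((9.5+16.3+20)/3, (15.8+(-12.2)+(-18.5))/3)
= (15.2667, -4.9667)

(15.2667, -4.9667)


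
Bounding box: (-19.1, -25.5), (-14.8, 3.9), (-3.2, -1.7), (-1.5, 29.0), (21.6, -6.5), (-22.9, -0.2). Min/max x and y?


x range: [-22.9, 21.6]
y range: [-25.5, 29]
Bounding box: (-22.9,-25.5) to (21.6,29)

(-22.9,-25.5) to (21.6,29)


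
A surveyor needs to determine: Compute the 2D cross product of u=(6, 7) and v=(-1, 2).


u x v = u_x*v_y - u_y*v_x = 6*2 - 7*(-1)
= 12 - (-7) = 19

19


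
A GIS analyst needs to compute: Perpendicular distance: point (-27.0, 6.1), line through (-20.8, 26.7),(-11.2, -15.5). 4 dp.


|cross product| = 459.4
|line direction| = sqrt(1873) = 43.2782
Distance = 459.4/sqrt(1873) = 10.6151

10.6151


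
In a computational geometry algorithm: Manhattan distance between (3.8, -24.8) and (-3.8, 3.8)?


|3.8-(-3.8)| + |(-24.8)-3.8| = 7.6 + 28.6 = 36.2

36.2


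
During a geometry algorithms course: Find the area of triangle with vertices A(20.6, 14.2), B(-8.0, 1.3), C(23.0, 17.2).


Area = |x_A(y_B-y_C) + x_B(y_C-y_A) + x_C(y_A-y_B)|/2
= |(-327.54) + (-24) + 296.7|/2
= 54.84/2 = 27.42

27.42


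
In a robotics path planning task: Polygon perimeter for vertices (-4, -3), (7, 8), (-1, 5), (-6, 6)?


Sides: (-4, -3)->(7, 8): sqrt(242) = 15.556349, (7, 8)->(-1, 5): sqrt(73) = 8.544004, (-1, 5)->(-6, 6): sqrt(26) = 5.09902, (-6, 6)->(-4, -3): sqrt(85) = 9.219544
Sum = 38.418917
Perimeter = 38.4189

38.4189


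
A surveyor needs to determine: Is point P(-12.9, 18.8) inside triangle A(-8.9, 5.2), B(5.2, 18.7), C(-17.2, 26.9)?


Cross products: AB x AP = 245.76, BC x BP = 146.18, CA x CP = 26.08
All same sign? yes

Yes, inside


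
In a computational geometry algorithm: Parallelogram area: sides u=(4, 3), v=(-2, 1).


|u x v| = |4*1 - 3*(-2)|
= |4 - (-6)| = 10

10


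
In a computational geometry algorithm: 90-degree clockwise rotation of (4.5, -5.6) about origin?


90° CW: (x,y) -> (y, -x)
(4.5,-5.6) -> (-5.6, -4.5)

(-5.6, -4.5)


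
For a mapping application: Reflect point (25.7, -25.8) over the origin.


Reflection over origin: (x,y) -> (-x,-y)
(25.7, -25.8) -> (-25.7, 25.8)

(-25.7, 25.8)


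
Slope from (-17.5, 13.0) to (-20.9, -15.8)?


slope = (y2-y1)/(x2-x1) = ((-15.8)-13)/((-20.9)-(-17.5)) = (-28.8)/(-3.4) = 8.4706

8.4706


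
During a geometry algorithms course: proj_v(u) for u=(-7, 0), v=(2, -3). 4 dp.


u.v = -14, |v| = sqrt(13) = 3.6056
Scalar projection = u.v / |v| = -14 / sqrt(13) = -3.8829

-3.8829


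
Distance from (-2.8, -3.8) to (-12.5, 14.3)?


dx=-9.7, dy=18.1
d^2 = (-9.7)^2 + 18.1^2 = 421.7
d = sqrt(421.7) = 20.5353

20.5353


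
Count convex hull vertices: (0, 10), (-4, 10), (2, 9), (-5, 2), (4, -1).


Convex hull vertices (CCW): (-5, 2), (4, -1), (2, 9), (0, 10), (-4, 10)
Count = 5

5


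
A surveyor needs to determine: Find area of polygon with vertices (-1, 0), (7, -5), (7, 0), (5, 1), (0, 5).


Shoelace sum: ((-1)*(-5) - 7*0) + (7*0 - 7*(-5)) + (7*1 - 5*0) + (5*5 - 0*1) + (0*0 - (-1)*5)
= 77
Area = |77|/2 = 38.5

38.5


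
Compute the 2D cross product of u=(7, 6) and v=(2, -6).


u x v = u_x*v_y - u_y*v_x = 7*(-6) - 6*2
= (-42) - 12 = -54

-54


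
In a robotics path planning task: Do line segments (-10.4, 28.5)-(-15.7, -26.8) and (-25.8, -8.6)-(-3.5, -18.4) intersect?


Cross products: d1=978.25, d2=-306.88, d3=-654.99, d4=630.14
d1*d2 < 0 and d3*d4 < 0? yes

Yes, they intersect


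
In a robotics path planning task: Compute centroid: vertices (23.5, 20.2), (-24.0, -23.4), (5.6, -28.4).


Centroid = ((x_A+x_B+x_C)/3, (y_A+y_B+y_C)/3)
= ((23.5+(-24)+5.6)/3, (20.2+(-23.4)+(-28.4))/3)
= (1.7, -10.5333)

(1.7, -10.5333)


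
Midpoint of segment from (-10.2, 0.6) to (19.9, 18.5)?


M = (((-10.2)+19.9)/2, (0.6+18.5)/2)
= (4.85, 9.55)

(4.85, 9.55)


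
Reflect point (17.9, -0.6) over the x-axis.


Reflection over x-axis: (x,y) -> (x,-y)
(17.9, -0.6) -> (17.9, 0.6)

(17.9, 0.6)


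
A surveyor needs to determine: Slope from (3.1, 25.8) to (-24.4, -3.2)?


slope = (y2-y1)/(x2-x1) = ((-3.2)-25.8)/((-24.4)-3.1) = (-29)/(-27.5) = 1.0545

1.0545


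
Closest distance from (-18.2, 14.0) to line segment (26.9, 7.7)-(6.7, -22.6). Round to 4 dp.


Project P onto AB: t = 0.543 (clamped to [0,1])
Closest point on segment: (15.9308, -8.7538)
Distance: 41.0201

41.0201


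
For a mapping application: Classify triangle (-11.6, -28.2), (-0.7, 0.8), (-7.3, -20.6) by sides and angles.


Side lengths squared: AB^2=959.81, BC^2=501.52, CA^2=76.25
Sorted: [76.25, 501.52, 959.81]
By sides: Scalene, By angles: Obtuse

Scalene, Obtuse


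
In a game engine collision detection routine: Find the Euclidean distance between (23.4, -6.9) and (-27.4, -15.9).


dx=-50.8, dy=-9
d^2 = (-50.8)^2 + (-9)^2 = 2661.64
d = sqrt(2661.64) = 51.5911

51.5911


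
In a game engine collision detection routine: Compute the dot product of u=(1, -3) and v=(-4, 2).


u . v = u_x*v_x + u_y*v_y = 1*(-4) + (-3)*2
= (-4) + (-6) = -10

-10


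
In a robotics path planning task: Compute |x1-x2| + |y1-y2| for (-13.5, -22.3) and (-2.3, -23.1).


|(-13.5)-(-2.3)| + |(-22.3)-(-23.1)| = 11.2 + 0.8 = 12

12


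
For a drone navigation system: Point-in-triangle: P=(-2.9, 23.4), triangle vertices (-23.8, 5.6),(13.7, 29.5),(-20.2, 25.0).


Cross products: AB x AP = 167.99, BC x BP = 132.09, CA x CP = 341.38
All same sign? yes

Yes, inside


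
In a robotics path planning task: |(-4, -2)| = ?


|u| = sqrt((-4)^2 + (-2)^2) = sqrt(20) = 4.4721

4.4721


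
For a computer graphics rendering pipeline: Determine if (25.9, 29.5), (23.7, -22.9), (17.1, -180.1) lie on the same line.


Cross product: (23.7-25.9)*((-180.1)-29.5) - ((-22.9)-29.5)*(17.1-25.9)
= 0

Yes, collinear


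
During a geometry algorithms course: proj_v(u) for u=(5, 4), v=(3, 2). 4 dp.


u.v = 23, |v| = sqrt(13) = 3.6056
Scalar projection = u.v / |v| = 23 / sqrt(13) = 6.3791

6.3791


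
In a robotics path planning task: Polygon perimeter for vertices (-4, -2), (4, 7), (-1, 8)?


Sides: (-4, -2)->(4, 7): sqrt(145) = 12.041595, (4, 7)->(-1, 8): sqrt(26) = 5.09902, (-1, 8)->(-4, -2): sqrt(109) = 10.440307
Sum = 27.580922
Perimeter = 27.5809

27.5809


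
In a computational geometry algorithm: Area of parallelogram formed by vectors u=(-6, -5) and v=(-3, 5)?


|u x v| = |(-6)*5 - (-5)*(-3)|
= |(-30) - 15| = 45

45


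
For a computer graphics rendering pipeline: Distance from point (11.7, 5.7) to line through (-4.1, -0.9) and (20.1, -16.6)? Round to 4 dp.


|cross product| = 407.78
|line direction| = sqrt(832.13) = 28.8467
Distance = 407.78/sqrt(832.13) = 14.1361

14.1361


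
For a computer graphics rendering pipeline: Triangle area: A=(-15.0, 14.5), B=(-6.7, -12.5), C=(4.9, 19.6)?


Area = |x_A(y_B-y_C) + x_B(y_C-y_A) + x_C(y_A-y_B)|/2
= |481.5 + (-34.17) + 132.3|/2
= 579.63/2 = 289.815

289.815


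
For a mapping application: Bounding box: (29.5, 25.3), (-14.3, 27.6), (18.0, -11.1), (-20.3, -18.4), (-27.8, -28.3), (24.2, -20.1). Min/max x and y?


x range: [-27.8, 29.5]
y range: [-28.3, 27.6]
Bounding box: (-27.8,-28.3) to (29.5,27.6)

(-27.8,-28.3) to (29.5,27.6)


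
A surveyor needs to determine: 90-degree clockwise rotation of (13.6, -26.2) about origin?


90° CW: (x,y) -> (y, -x)
(13.6,-26.2) -> (-26.2, -13.6)

(-26.2, -13.6)


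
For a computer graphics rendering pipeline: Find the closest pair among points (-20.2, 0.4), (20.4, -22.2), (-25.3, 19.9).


d(P0,P1) = 46.4663, d(P0,P2) = 20.1559, d(P1,P2) = 62.1361
Closest: P0 and P2

Closest pair: (-20.2, 0.4) and (-25.3, 19.9), distance = 20.1559


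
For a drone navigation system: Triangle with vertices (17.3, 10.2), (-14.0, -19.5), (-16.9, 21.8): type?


Side lengths squared: AB^2=1861.78, BC^2=1714.1, CA^2=1304.2
Sorted: [1304.2, 1714.1, 1861.78]
By sides: Scalene, By angles: Acute

Scalene, Acute


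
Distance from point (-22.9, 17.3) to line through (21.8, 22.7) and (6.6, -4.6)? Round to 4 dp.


|cross product| = 1138.23
|line direction| = sqrt(976.33) = 31.2463
Distance = 1138.23/sqrt(976.33) = 36.4277

36.4277


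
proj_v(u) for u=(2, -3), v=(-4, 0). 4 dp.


u.v = -8, |v| = sqrt(16) = 4
Scalar projection = u.v / |v| = -8 / sqrt(16) = -2

-2


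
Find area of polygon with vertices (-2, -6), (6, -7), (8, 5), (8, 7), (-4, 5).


Shoelace sum: ((-2)*(-7) - 6*(-6)) + (6*5 - 8*(-7)) + (8*7 - 8*5) + (8*5 - (-4)*7) + ((-4)*(-6) - (-2)*5)
= 254
Area = |254|/2 = 127

127


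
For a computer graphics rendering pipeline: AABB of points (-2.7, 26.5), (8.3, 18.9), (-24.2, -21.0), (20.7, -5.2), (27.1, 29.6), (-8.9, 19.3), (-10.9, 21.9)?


x range: [-24.2, 27.1]
y range: [-21, 29.6]
Bounding box: (-24.2,-21) to (27.1,29.6)

(-24.2,-21) to (27.1,29.6)


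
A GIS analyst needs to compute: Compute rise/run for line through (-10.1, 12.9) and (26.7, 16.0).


slope = (y2-y1)/(x2-x1) = (16-12.9)/(26.7-(-10.1)) = 3.1/36.8 = 0.0842

0.0842


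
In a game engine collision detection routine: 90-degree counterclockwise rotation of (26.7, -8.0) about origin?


90° CCW: (x,y) -> (-y, x)
(26.7,-8) -> (8, 26.7)

(8, 26.7)


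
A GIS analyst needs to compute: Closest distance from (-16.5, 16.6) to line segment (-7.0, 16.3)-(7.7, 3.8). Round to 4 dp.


Project P onto AB: t = 0 (clamped to [0,1])
Closest point on segment: (-7, 16.3)
Distance: 9.5047

9.5047


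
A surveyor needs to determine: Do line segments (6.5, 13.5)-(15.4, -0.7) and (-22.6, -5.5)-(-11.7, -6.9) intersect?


Cross products: d1=247.84, d2=105.52, d3=-582.32, d4=-440
d1*d2 < 0 and d3*d4 < 0? no

No, they don't intersect


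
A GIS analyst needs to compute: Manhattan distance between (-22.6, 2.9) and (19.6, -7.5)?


|(-22.6)-19.6| + |2.9-(-7.5)| = 42.2 + 10.4 = 52.6

52.6


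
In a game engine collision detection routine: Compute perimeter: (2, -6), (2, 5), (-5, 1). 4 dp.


Sides: (2, -6)->(2, 5): sqrt(121) = 11, (2, 5)->(-5, 1): sqrt(65) = 8.062258, (-5, 1)->(2, -6): sqrt(98) = 9.899495
Sum = 28.961753
Perimeter = 28.9618

28.9618


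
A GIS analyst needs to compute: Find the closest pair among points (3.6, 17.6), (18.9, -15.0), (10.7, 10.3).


d(P0,P1) = 36.0118, d(P0,P2) = 10.1833, d(P1,P2) = 26.5957
Closest: P0 and P2

Closest pair: (3.6, 17.6) and (10.7, 10.3), distance = 10.1833


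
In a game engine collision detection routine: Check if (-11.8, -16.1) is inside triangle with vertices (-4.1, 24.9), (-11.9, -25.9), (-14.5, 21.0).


Cross products: AB x AP = -71.36, BC x BP = -30.17, CA x CP = -396.37
All same sign? yes

Yes, inside


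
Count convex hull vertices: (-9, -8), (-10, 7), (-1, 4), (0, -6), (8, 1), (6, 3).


Convex hull vertices (CCW): (-10, 7), (-9, -8), (0, -6), (8, 1), (6, 3)
Count = 5

5


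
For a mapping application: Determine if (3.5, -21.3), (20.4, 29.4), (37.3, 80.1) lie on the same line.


Cross product: (20.4-3.5)*(80.1-(-21.3)) - (29.4-(-21.3))*(37.3-3.5)
= 0

Yes, collinear


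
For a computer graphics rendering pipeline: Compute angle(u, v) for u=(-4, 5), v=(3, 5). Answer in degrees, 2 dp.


u.v = 13, |u| = sqrt(41) = 6.4031, |v| = sqrt(34) = 5.831
cos(theta) = u.v/(|u||v|) = 13/sqrt(1394) = 0.348187
theta = acos(0.348187) = 69.62 degrees

69.62 degrees


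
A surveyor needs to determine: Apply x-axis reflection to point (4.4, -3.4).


Reflection over x-axis: (x,y) -> (x,-y)
(4.4, -3.4) -> (4.4, 3.4)

(4.4, 3.4)


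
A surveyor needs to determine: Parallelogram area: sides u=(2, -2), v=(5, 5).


|u x v| = |2*5 - (-2)*5|
= |10 - (-10)| = 20

20


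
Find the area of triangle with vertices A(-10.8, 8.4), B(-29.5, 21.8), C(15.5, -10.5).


Area = |x_A(y_B-y_C) + x_B(y_C-y_A) + x_C(y_A-y_B)|/2
= |(-348.84) + 557.55 + (-207.7)|/2
= 1.01/2 = 0.505

0.505


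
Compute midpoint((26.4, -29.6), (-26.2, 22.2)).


M = ((26.4+(-26.2))/2, ((-29.6)+22.2)/2)
= (0.1, -3.7)

(0.1, -3.7)


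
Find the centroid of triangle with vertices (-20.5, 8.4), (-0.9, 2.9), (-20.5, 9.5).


Centroid = ((x_A+x_B+x_C)/3, (y_A+y_B+y_C)/3)
= (((-20.5)+(-0.9)+(-20.5))/3, (8.4+2.9+9.5)/3)
= (-13.9667, 6.9333)

(-13.9667, 6.9333)


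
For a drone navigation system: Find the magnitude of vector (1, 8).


|u| = sqrt(1^2 + 8^2) = sqrt(65) = 8.0623

8.0623


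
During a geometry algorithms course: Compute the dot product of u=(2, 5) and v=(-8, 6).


u . v = u_x*v_x + u_y*v_y = 2*(-8) + 5*6
= (-16) + 30 = 14

14


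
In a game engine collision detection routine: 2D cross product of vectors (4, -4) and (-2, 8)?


u x v = u_x*v_y - u_y*v_x = 4*8 - (-4)*(-2)
= 32 - 8 = 24

24


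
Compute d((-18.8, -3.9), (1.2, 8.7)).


dx=20, dy=12.6
d^2 = 20^2 + 12.6^2 = 558.76
d = sqrt(558.76) = 23.6381

23.6381


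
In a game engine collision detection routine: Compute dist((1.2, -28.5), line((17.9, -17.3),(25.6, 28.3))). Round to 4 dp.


|cross product| = 675.28
|line direction| = sqrt(2138.65) = 46.2455
Distance = 675.28/sqrt(2138.65) = 14.6021

14.6021


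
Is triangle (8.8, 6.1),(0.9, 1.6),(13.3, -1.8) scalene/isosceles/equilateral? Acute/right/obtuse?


Side lengths squared: AB^2=82.66, BC^2=165.32, CA^2=82.66
Sorted: [82.66, 82.66, 165.32]
By sides: Isosceles, By angles: Right

Isosceles, Right


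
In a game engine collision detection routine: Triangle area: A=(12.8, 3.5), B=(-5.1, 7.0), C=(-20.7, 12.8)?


Area = |x_A(y_B-y_C) + x_B(y_C-y_A) + x_C(y_A-y_B)|/2
= |(-74.24) + (-47.43) + 72.45|/2
= 49.22/2 = 24.61

24.61


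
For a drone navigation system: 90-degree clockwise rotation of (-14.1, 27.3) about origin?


90° CW: (x,y) -> (y, -x)
(-14.1,27.3) -> (27.3, 14.1)

(27.3, 14.1)


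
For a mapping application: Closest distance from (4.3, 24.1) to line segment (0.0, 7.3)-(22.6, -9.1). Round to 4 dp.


Project P onto AB: t = 0 (clamped to [0,1])
Closest point on segment: (0, 7.3)
Distance: 17.3416

17.3416


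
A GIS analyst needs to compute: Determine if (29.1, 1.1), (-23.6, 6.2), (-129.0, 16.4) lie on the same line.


Cross product: ((-23.6)-29.1)*(16.4-1.1) - (6.2-1.1)*((-129)-29.1)
= 0

Yes, collinear


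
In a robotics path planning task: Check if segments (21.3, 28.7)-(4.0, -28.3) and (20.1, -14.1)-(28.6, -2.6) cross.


Cross products: d1=350, d2=64.45, d3=672.04, d4=957.59
d1*d2 < 0 and d3*d4 < 0? no

No, they don't intersect


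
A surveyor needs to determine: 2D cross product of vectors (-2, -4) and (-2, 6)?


u x v = u_x*v_y - u_y*v_x = (-2)*6 - (-4)*(-2)
= (-12) - 8 = -20

-20


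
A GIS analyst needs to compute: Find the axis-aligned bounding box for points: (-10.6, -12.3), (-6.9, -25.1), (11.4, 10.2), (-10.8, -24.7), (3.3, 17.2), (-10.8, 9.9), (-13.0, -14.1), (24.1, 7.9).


x range: [-13, 24.1]
y range: [-25.1, 17.2]
Bounding box: (-13,-25.1) to (24.1,17.2)

(-13,-25.1) to (24.1,17.2)


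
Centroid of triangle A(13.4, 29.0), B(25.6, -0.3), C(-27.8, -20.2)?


Centroid = ((x_A+x_B+x_C)/3, (y_A+y_B+y_C)/3)
= ((13.4+25.6+(-27.8))/3, (29+(-0.3)+(-20.2))/3)
= (3.7333, 2.8333)

(3.7333, 2.8333)


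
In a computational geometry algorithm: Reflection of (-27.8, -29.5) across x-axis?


Reflection over x-axis: (x,y) -> (x,-y)
(-27.8, -29.5) -> (-27.8, 29.5)

(-27.8, 29.5)


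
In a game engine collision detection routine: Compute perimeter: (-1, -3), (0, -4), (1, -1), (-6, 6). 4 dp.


Sides: (-1, -3)->(0, -4): sqrt(2) = 1.414214, (0, -4)->(1, -1): sqrt(10) = 3.162278, (1, -1)->(-6, 6): sqrt(98) = 9.899495, (-6, 6)->(-1, -3): sqrt(106) = 10.29563
Sum = 24.771617
Perimeter = 24.7716

24.7716


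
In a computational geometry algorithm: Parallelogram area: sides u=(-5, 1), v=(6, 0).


|u x v| = |(-5)*0 - 1*6|
= |0 - 6| = 6

6


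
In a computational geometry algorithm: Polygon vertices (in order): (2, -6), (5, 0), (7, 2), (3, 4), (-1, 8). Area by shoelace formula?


Shoelace sum: (2*0 - 5*(-6)) + (5*2 - 7*0) + (7*4 - 3*2) + (3*8 - (-1)*4) + ((-1)*(-6) - 2*8)
= 80
Area = |80|/2 = 40

40


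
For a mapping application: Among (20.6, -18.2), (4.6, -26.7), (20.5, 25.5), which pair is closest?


d(P0,P1) = 18.1177, d(P0,P2) = 43.7001, d(P1,P2) = 54.5678
Closest: P0 and P1

Closest pair: (20.6, -18.2) and (4.6, -26.7), distance = 18.1177


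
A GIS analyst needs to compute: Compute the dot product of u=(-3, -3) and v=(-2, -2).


u . v = u_x*v_x + u_y*v_y = (-3)*(-2) + (-3)*(-2)
= 6 + 6 = 12

12


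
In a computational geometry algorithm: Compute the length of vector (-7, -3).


|u| = sqrt((-7)^2 + (-3)^2) = sqrt(58) = 7.6158

7.6158


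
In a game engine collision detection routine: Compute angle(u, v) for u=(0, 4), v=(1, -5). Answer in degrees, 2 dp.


u.v = -20, |u| = sqrt(16) = 4, |v| = sqrt(26) = 5.099
cos(theta) = u.v/(|u||v|) = -20/sqrt(416) = -0.980581
theta = acos(-0.980581) = 168.69 degrees

168.69 degrees


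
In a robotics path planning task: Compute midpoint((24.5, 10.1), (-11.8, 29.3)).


M = ((24.5+(-11.8))/2, (10.1+29.3)/2)
= (6.35, 19.7)

(6.35, 19.7)


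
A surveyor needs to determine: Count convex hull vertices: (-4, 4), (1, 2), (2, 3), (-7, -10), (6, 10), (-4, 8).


Convex hull vertices (CCW): (-7, -10), (2, 3), (6, 10), (-4, 8)
Count = 4

4


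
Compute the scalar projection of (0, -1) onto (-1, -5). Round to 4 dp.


u.v = 5, |v| = sqrt(26) = 5.099
Scalar projection = u.v / |v| = 5 / sqrt(26) = 0.9806

0.9806


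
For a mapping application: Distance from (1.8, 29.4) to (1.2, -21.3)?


dx=-0.6, dy=-50.7
d^2 = (-0.6)^2 + (-50.7)^2 = 2570.85
d = sqrt(2570.85) = 50.7036

50.7036


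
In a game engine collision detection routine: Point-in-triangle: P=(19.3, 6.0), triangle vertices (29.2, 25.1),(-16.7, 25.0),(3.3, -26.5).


Cross products: AB x AP = 875.7, BC x BP = 1474, CA x CP = 16.15
All same sign? yes

Yes, inside


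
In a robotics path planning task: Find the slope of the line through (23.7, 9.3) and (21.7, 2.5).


slope = (y2-y1)/(x2-x1) = (2.5-9.3)/(21.7-23.7) = (-6.8)/(-2) = 3.4

3.4


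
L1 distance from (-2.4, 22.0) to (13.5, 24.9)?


|(-2.4)-13.5| + |22-24.9| = 15.9 + 2.9 = 18.8

18.8


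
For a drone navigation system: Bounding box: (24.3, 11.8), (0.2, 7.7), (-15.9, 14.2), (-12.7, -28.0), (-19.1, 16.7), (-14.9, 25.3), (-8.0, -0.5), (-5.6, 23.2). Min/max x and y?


x range: [-19.1, 24.3]
y range: [-28, 25.3]
Bounding box: (-19.1,-28) to (24.3,25.3)

(-19.1,-28) to (24.3,25.3)


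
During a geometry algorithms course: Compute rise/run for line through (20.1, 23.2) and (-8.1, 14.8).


slope = (y2-y1)/(x2-x1) = (14.8-23.2)/((-8.1)-20.1) = (-8.4)/(-28.2) = 0.2979

0.2979


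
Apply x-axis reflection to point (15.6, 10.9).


Reflection over x-axis: (x,y) -> (x,-y)
(15.6, 10.9) -> (15.6, -10.9)

(15.6, -10.9)


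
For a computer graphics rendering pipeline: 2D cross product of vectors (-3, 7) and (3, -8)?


u x v = u_x*v_y - u_y*v_x = (-3)*(-8) - 7*3
= 24 - 21 = 3

3


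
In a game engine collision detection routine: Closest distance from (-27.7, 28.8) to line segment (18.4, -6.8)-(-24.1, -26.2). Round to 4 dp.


Project P onto AB: t = 0.5812 (clamped to [0,1])
Closest point on segment: (-6.3025, -18.076)
Distance: 51.5287

51.5287


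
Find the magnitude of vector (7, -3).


|u| = sqrt(7^2 + (-3)^2) = sqrt(58) = 7.6158

7.6158


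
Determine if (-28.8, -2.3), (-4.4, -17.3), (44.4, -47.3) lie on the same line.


Cross product: ((-4.4)-(-28.8))*((-47.3)-(-2.3)) - ((-17.3)-(-2.3))*(44.4-(-28.8))
= 0

Yes, collinear


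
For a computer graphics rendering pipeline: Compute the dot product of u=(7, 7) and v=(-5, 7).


u . v = u_x*v_x + u_y*v_y = 7*(-5) + 7*7
= (-35) + 49 = 14

14


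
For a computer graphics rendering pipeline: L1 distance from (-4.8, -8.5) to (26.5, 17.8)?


|(-4.8)-26.5| + |(-8.5)-17.8| = 31.3 + 26.3 = 57.6

57.6


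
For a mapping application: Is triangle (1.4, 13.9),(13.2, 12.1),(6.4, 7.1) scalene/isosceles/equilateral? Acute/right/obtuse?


Side lengths squared: AB^2=142.48, BC^2=71.24, CA^2=71.24
Sorted: [71.24, 71.24, 142.48]
By sides: Isosceles, By angles: Right

Isosceles, Right


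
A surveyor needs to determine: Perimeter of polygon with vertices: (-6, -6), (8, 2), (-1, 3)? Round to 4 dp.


Sides: (-6, -6)->(8, 2): sqrt(260) = 16.124515, (8, 2)->(-1, 3): sqrt(82) = 9.055385, (-1, 3)->(-6, -6): sqrt(106) = 10.29563
Sum = 35.47553
Perimeter = 35.4755

35.4755


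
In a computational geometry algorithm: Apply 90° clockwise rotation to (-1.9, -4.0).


90° CW: (x,y) -> (y, -x)
(-1.9,-4) -> (-4, 1.9)

(-4, 1.9)


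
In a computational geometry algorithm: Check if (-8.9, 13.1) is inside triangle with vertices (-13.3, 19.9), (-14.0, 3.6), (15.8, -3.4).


Cross products: AB x AP = 76.48, BC x BP = 318.8, CA x CP = 95.36
All same sign? yes

Yes, inside


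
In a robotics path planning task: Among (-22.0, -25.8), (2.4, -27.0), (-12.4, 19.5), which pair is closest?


d(P0,P1) = 24.4295, d(P0,P2) = 46.306, d(P1,P2) = 48.7985
Closest: P0 and P1

Closest pair: (-22.0, -25.8) and (2.4, -27.0), distance = 24.4295


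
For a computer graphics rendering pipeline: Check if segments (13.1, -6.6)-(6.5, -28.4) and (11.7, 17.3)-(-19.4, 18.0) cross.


Cross products: d1=742.31, d2=1424.91, d3=-188.26, d4=-870.86
d1*d2 < 0 and d3*d4 < 0? no

No, they don't intersect


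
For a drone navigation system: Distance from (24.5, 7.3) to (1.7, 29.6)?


dx=-22.8, dy=22.3
d^2 = (-22.8)^2 + 22.3^2 = 1017.13
d = sqrt(1017.13) = 31.8925

31.8925


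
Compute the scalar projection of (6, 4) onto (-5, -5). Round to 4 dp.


u.v = -50, |v| = sqrt(50) = 7.0711
Scalar projection = u.v / |v| = -50 / sqrt(50) = -7.0711

-7.0711


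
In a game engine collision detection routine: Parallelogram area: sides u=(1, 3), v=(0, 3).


|u x v| = |1*3 - 3*0|
= |3 - 0| = 3

3


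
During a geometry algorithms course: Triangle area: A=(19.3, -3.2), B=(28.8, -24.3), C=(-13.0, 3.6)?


Area = |x_A(y_B-y_C) + x_B(y_C-y_A) + x_C(y_A-y_B)|/2
= |(-538.47) + 195.84 + (-274.3)|/2
= 616.93/2 = 308.465

308.465


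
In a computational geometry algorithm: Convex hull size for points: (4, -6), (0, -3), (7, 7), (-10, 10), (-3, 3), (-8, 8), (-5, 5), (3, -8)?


Convex hull vertices (CCW): (-10, 10), (3, -8), (4, -6), (7, 7)
Count = 4

4


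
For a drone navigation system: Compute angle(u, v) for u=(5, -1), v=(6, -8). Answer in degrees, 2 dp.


u.v = 38, |u| = sqrt(26) = 5.099, |v| = sqrt(100) = 10
cos(theta) = u.v/(|u||v|) = 38/sqrt(2600) = 0.745241
theta = acos(0.745241) = 41.82 degrees

41.82 degrees


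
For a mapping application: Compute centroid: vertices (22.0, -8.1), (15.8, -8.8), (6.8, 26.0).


Centroid = ((x_A+x_B+x_C)/3, (y_A+y_B+y_C)/3)
= ((22+15.8+6.8)/3, ((-8.1)+(-8.8)+26)/3)
= (14.8667, 3.0333)

(14.8667, 3.0333)


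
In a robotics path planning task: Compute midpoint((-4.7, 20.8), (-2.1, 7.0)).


M = (((-4.7)+(-2.1))/2, (20.8+7)/2)
= (-3.4, 13.9)

(-3.4, 13.9)


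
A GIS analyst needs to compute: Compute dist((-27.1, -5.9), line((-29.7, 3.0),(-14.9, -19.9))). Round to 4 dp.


|cross product| = 72.18
|line direction| = sqrt(743.45) = 27.2663
Distance = 72.18/sqrt(743.45) = 2.6472

2.6472


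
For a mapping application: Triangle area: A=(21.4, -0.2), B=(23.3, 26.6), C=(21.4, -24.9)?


Area = |x_A(y_B-y_C) + x_B(y_C-y_A) + x_C(y_A-y_B)|/2
= |1102.1 + (-575.51) + (-573.52)|/2
= 46.93/2 = 23.465

23.465


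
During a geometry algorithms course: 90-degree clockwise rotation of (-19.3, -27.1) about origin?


90° CW: (x,y) -> (y, -x)
(-19.3,-27.1) -> (-27.1, 19.3)

(-27.1, 19.3)


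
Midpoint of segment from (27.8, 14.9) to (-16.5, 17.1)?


M = ((27.8+(-16.5))/2, (14.9+17.1)/2)
= (5.65, 16)

(5.65, 16)


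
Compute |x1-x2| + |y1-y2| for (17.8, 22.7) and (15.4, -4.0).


|17.8-15.4| + |22.7-(-4)| = 2.4 + 26.7 = 29.1

29.1


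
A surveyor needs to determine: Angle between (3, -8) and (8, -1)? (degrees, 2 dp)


u.v = 32, |u| = sqrt(73) = 8.544, |v| = sqrt(65) = 8.0623
cos(theta) = u.v/(|u||v|) = 32/sqrt(4745) = 0.464549
theta = acos(0.464549) = 62.32 degrees

62.32 degrees


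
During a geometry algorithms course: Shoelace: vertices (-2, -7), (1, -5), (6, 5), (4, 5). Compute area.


Shoelace sum: ((-2)*(-5) - 1*(-7)) + (1*5 - 6*(-5)) + (6*5 - 4*5) + (4*(-7) - (-2)*5)
= 44
Area = |44|/2 = 22

22


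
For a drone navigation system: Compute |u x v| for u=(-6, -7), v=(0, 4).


|u x v| = |(-6)*4 - (-7)*0|
= |(-24) - 0| = 24

24


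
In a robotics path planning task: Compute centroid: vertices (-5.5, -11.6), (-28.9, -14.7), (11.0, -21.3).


Centroid = ((x_A+x_B+x_C)/3, (y_A+y_B+y_C)/3)
= (((-5.5)+(-28.9)+11)/3, ((-11.6)+(-14.7)+(-21.3))/3)
= (-7.8, -15.8667)

(-7.8, -15.8667)


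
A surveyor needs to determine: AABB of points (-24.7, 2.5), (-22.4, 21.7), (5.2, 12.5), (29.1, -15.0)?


x range: [-24.7, 29.1]
y range: [-15, 21.7]
Bounding box: (-24.7,-15) to (29.1,21.7)

(-24.7,-15) to (29.1,21.7)


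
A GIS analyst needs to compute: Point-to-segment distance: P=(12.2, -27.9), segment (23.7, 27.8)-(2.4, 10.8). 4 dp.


Project P onto AB: t = 1 (clamped to [0,1])
Closest point on segment: (2.4, 10.8)
Distance: 39.9215

39.9215


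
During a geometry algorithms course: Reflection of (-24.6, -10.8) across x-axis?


Reflection over x-axis: (x,y) -> (x,-y)
(-24.6, -10.8) -> (-24.6, 10.8)

(-24.6, 10.8)


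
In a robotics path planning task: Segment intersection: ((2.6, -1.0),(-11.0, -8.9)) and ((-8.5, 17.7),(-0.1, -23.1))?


Cross products: d1=295.8, d2=-325.44, d3=-342.01, d4=279.23
d1*d2 < 0 and d3*d4 < 0? yes

Yes, they intersect


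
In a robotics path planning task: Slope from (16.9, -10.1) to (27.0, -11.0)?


slope = (y2-y1)/(x2-x1) = ((-11)-(-10.1))/(27-16.9) = (-0.9)/10.1 = -0.0891

-0.0891


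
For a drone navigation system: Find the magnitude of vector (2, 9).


|u| = sqrt(2^2 + 9^2) = sqrt(85) = 9.2195

9.2195


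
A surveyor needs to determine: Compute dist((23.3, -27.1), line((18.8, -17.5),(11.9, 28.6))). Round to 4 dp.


|cross product| = 141.21
|line direction| = sqrt(2172.82) = 46.6135
Distance = 141.21/sqrt(2172.82) = 3.0294

3.0294


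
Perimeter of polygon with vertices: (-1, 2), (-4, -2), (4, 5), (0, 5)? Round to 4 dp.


Sides: (-1, 2)->(-4, -2): sqrt(25) = 5, (-4, -2)->(4, 5): sqrt(113) = 10.630146, (4, 5)->(0, 5): sqrt(16) = 4, (0, 5)->(-1, 2): sqrt(10) = 3.162278
Sum = 22.792424
Perimeter = 22.7924

22.7924


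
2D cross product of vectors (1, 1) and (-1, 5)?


u x v = u_x*v_y - u_y*v_x = 1*5 - 1*(-1)
= 5 - (-1) = 6

6


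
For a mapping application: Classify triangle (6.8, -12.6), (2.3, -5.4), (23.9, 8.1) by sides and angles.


Side lengths squared: AB^2=72.09, BC^2=648.81, CA^2=720.9
Sorted: [72.09, 648.81, 720.9]
By sides: Scalene, By angles: Right

Scalene, Right


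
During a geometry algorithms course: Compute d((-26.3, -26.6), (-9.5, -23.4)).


dx=16.8, dy=3.2
d^2 = 16.8^2 + 3.2^2 = 292.48
d = sqrt(292.48) = 17.102

17.102


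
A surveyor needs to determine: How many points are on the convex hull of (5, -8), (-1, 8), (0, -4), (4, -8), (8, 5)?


Convex hull vertices (CCW): (-1, 8), (0, -4), (4, -8), (5, -8), (8, 5)
Count = 5

5


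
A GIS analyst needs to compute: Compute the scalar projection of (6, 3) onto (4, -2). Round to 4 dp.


u.v = 18, |v| = sqrt(20) = 4.4721
Scalar projection = u.v / |v| = 18 / sqrt(20) = 4.0249

4.0249


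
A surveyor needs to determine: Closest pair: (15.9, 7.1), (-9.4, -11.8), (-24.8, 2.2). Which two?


d(P0,P1) = 31.5801, d(P0,P2) = 40.9939, d(P1,P2) = 20.8125
Closest: P1 and P2

Closest pair: (-9.4, -11.8) and (-24.8, 2.2), distance = 20.8125


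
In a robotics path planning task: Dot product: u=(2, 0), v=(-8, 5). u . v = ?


u . v = u_x*v_x + u_y*v_y = 2*(-8) + 0*5
= (-16) + 0 = -16

-16


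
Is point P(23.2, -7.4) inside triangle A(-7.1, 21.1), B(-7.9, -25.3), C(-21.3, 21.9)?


Cross products: AB x AP = 1428.72, BC x BP = -1707.78, CA x CP = -380.46
All same sign? no

No, outside


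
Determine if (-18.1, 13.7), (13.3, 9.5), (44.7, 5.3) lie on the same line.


Cross product: (13.3-(-18.1))*(5.3-13.7) - (9.5-13.7)*(44.7-(-18.1))
= 0

Yes, collinear


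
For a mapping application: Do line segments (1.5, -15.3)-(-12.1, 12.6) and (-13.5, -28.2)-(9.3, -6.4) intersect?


Cross products: d1=-32.88, d2=899.72, d3=593.94, d4=-338.66
d1*d2 < 0 and d3*d4 < 0? yes

Yes, they intersect


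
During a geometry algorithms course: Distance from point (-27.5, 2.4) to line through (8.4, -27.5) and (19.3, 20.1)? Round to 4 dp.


|cross product| = 2034.75
|line direction| = sqrt(2384.57) = 48.8321
Distance = 2034.75/sqrt(2384.57) = 41.6683

41.6683


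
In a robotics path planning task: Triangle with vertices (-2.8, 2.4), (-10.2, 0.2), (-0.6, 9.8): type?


Side lengths squared: AB^2=59.6, BC^2=184.32, CA^2=59.6
Sorted: [59.6, 59.6, 184.32]
By sides: Isosceles, By angles: Obtuse

Isosceles, Obtuse


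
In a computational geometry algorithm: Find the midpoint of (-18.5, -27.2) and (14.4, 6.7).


M = (((-18.5)+14.4)/2, ((-27.2)+6.7)/2)
= (-2.05, -10.25)

(-2.05, -10.25)


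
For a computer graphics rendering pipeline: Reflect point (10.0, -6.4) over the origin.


Reflection over origin: (x,y) -> (-x,-y)
(10, -6.4) -> (-10, 6.4)

(-10, 6.4)


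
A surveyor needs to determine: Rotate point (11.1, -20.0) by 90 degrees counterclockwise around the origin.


90° CCW: (x,y) -> (-y, x)
(11.1,-20) -> (20, 11.1)

(20, 11.1)


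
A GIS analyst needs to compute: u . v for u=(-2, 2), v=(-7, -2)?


u . v = u_x*v_x + u_y*v_y = (-2)*(-7) + 2*(-2)
= 14 + (-4) = 10

10


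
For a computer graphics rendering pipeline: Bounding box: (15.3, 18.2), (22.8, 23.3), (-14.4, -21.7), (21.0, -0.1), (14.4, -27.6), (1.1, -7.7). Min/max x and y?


x range: [-14.4, 22.8]
y range: [-27.6, 23.3]
Bounding box: (-14.4,-27.6) to (22.8,23.3)

(-14.4,-27.6) to (22.8,23.3)


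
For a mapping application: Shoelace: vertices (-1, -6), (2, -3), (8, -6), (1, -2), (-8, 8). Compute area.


Shoelace sum: ((-1)*(-3) - 2*(-6)) + (2*(-6) - 8*(-3)) + (8*(-2) - 1*(-6)) + (1*8 - (-8)*(-2)) + ((-8)*(-6) - (-1)*8)
= 65
Area = |65|/2 = 32.5

32.5


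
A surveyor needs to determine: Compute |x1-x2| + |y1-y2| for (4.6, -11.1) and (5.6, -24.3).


|4.6-5.6| + |(-11.1)-(-24.3)| = 1 + 13.2 = 14.2

14.2


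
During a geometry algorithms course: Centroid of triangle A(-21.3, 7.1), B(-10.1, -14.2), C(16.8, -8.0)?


Centroid = ((x_A+x_B+x_C)/3, (y_A+y_B+y_C)/3)
= (((-21.3)+(-10.1)+16.8)/3, (7.1+(-14.2)+(-8))/3)
= (-4.8667, -5.0333)

(-4.8667, -5.0333)


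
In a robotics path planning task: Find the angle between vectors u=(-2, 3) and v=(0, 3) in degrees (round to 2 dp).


u.v = 9, |u| = sqrt(13) = 3.6056, |v| = sqrt(9) = 3
cos(theta) = u.v/(|u||v|) = 9/sqrt(117) = 0.83205
theta = acos(0.83205) = 33.69 degrees

33.69 degrees


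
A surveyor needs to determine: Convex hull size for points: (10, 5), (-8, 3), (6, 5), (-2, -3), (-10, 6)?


Convex hull vertices (CCW): (-10, 6), (-8, 3), (-2, -3), (10, 5)
Count = 4

4


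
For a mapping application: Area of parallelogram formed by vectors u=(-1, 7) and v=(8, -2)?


|u x v| = |(-1)*(-2) - 7*8|
= |2 - 56| = 54

54


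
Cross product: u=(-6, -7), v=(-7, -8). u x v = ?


u x v = u_x*v_y - u_y*v_x = (-6)*(-8) - (-7)*(-7)
= 48 - 49 = -1

-1


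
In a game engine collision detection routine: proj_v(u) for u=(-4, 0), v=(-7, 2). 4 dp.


u.v = 28, |v| = sqrt(53) = 7.2801
Scalar projection = u.v / |v| = 28 / sqrt(53) = 3.8461

3.8461


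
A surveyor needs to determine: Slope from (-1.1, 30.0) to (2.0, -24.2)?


slope = (y2-y1)/(x2-x1) = ((-24.2)-30)/(2-(-1.1)) = (-54.2)/3.1 = -17.4839

-17.4839


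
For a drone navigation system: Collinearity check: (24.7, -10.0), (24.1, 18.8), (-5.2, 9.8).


Cross product: (24.1-24.7)*(9.8-(-10)) - (18.8-(-10))*((-5.2)-24.7)
= 849.24

No, not collinear


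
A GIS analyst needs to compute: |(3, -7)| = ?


|u| = sqrt(3^2 + (-7)^2) = sqrt(58) = 7.6158

7.6158


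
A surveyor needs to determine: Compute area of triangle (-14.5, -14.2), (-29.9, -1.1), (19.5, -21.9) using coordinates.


Area = |x_A(y_B-y_C) + x_B(y_C-y_A) + x_C(y_A-y_B)|/2
= |(-301.6) + 230.23 + (-255.45)|/2
= 326.82/2 = 163.41

163.41


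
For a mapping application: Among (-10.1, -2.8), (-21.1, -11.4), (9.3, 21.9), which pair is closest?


d(P0,P1) = 13.9628, d(P0,P2) = 31.4078, d(P1,P2) = 45.0894
Closest: P0 and P1

Closest pair: (-10.1, -2.8) and (-21.1, -11.4), distance = 13.9628


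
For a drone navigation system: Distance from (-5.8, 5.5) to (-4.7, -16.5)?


dx=1.1, dy=-22
d^2 = 1.1^2 + (-22)^2 = 485.21
d = sqrt(485.21) = 22.0275

22.0275


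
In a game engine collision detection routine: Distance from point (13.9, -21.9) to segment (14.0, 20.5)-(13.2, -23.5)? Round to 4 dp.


Project P onto AB: t = 0.9634 (clamped to [0,1])
Closest point on segment: (13.2293, -21.8878)
Distance: 0.6708

0.6708


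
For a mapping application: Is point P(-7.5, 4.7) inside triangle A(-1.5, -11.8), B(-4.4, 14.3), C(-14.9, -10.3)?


Cross products: AB x AP = 108.75, BC x BP = 24.54, CA x CP = 212.1
All same sign? yes

Yes, inside


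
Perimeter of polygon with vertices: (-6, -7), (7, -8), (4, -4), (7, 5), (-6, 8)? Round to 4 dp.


Sides: (-6, -7)->(7, -8): sqrt(170) = 13.038405, (7, -8)->(4, -4): sqrt(25) = 5, (4, -4)->(7, 5): sqrt(90) = 9.486833, (7, 5)->(-6, 8): sqrt(178) = 13.341664, (-6, 8)->(-6, -7): sqrt(225) = 15
Sum = 55.866902
Perimeter = 55.8669

55.8669


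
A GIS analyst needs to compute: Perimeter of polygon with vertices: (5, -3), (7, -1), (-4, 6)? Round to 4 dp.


Sides: (5, -3)->(7, -1): sqrt(8) = 2.828427, (7, -1)->(-4, 6): sqrt(170) = 13.038405, (-4, 6)->(5, -3): sqrt(162) = 12.727922
Sum = 28.594754
Perimeter = 28.5948

28.5948


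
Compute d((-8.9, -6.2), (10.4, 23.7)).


dx=19.3, dy=29.9
d^2 = 19.3^2 + 29.9^2 = 1266.5
d = sqrt(1266.5) = 35.5879

35.5879


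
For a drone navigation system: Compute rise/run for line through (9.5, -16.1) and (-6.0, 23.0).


slope = (y2-y1)/(x2-x1) = (23-(-16.1))/((-6)-9.5) = 39.1/(-15.5) = -2.5226

-2.5226


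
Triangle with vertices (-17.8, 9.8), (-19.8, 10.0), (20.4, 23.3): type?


Side lengths squared: AB^2=4.04, BC^2=1792.93, CA^2=1641.49
Sorted: [4.04, 1641.49, 1792.93]
By sides: Scalene, By angles: Obtuse

Scalene, Obtuse


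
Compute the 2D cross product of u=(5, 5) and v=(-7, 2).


u x v = u_x*v_y - u_y*v_x = 5*2 - 5*(-7)
= 10 - (-35) = 45

45


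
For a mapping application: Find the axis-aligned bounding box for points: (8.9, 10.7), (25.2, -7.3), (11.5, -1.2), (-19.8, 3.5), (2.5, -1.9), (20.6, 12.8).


x range: [-19.8, 25.2]
y range: [-7.3, 12.8]
Bounding box: (-19.8,-7.3) to (25.2,12.8)

(-19.8,-7.3) to (25.2,12.8)


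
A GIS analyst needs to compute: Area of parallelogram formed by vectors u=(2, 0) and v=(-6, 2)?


|u x v| = |2*2 - 0*(-6)|
= |4 - 0| = 4

4


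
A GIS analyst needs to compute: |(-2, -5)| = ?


|u| = sqrt((-2)^2 + (-5)^2) = sqrt(29) = 5.3852

5.3852


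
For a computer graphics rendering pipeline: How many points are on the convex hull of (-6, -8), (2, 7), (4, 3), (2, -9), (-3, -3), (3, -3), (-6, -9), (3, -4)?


Convex hull vertices (CCW): (-6, -9), (2, -9), (3, -4), (4, 3), (2, 7), (-6, -8)
Count = 6

6


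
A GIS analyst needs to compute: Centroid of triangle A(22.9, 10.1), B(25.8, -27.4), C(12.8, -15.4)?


Centroid = ((x_A+x_B+x_C)/3, (y_A+y_B+y_C)/3)
= ((22.9+25.8+12.8)/3, (10.1+(-27.4)+(-15.4))/3)
= (20.5, -10.9)

(20.5, -10.9)
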